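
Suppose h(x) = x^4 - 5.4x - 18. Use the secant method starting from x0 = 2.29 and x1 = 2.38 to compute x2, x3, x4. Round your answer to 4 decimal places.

h(2.29) = -2.865415, h(2.38) = 1.233427
x2 = 2.380000 − 1.233427·(2.380000 − 2.290000) / (1.233427 − (-2.865415)) = 2.380000 − (0.111008)/(4.098843) = 2.352917
h(2.352917) = -0.056032
x3 = 2.352917 − (-0.056032)·(2.352917 − 2.380000) / (-0.056032 − 1.233427) = 2.352917 − (0.001518)/(-1.289459) = 2.354094
h(2.354094) = -0.001021
x4 = 2.354094 − (-0.001021)·(2.354094 − 2.352917) / (-0.001021 − (-0.056032)) = 2.354094 − (-0.000001)/(0.055011) = 2.354116

2.3529, 2.3541, 2.3541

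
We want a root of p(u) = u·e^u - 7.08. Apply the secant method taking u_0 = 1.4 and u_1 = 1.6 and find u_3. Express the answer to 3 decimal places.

p(1.4) = -1.40272, p(1.6) = 0.84485
u_2 = 1.60000 − 0.84485·(1.60000 − 1.40000) / (0.84485 − (-1.40272)) = 1.60000 − (0.16897)/(2.24757) = 1.52482
p(1.52482) = -0.07448
u_3 = 1.52482 − (-0.07448)·(1.52482 − 1.60000) / (-0.07448 − 0.84485) = 1.52482 − (0.00560)/(-0.91934) = 1.53091

1.531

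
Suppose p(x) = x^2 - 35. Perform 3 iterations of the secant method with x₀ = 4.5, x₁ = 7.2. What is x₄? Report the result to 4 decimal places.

p(4.5) = -14.750000, p(7.2) = 16.840000
x₂ = 7.200000 − 16.840000·(7.200000 − 4.500000) / (16.840000 − (-14.750000)) = 7.200000 − (45.468000)/(31.590000) = 5.760684
p(5.760684) = -1.814523
x₃ = 5.760684 − (-1.814523)·(5.760684 − 7.200000) / (-1.814523 − 16.840000) = 5.760684 − (2.611672)/(-18.654523) = 5.900686
p(5.900686) = -0.181907
x₄ = 5.900686 − (-0.181907)·(5.900686 − 5.760684) / (-0.181907 − (-1.814523)) = 5.900686 − (-0.025467)/(1.632616) = 5.916285

5.9163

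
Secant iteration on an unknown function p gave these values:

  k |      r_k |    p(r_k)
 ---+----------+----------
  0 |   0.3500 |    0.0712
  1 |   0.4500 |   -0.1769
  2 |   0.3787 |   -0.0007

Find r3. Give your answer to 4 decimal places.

r3 = 0.3787 − (-0.0007)·(0.3787 − 0.4500) / (-0.0007 − (-0.1769))
   = 0.3787 − (0.000050)/(0.176200) = 0.378417

0.3784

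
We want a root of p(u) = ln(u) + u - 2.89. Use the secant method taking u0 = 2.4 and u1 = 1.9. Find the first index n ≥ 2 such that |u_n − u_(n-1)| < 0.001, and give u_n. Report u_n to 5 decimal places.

p(2.4) = 0.3854687, p(1.9) = -0.3481461
u2 = 1.9000000 − (-0.3481461)·(-0.5000000)/(-0.7336149) = 2.1372813;  |Δ| = 0.2372813
p(2.1372813) = 0.0068158
u3 = 2.1372813 − 0.0068158·(0.2372813)/(0.3549620) = 2.1327251;  |Δ| = 0.0045562
p(2.1327251) = 0.0001256
u4 = 2.1327251 − 0.0001256·(-0.0045562)/(-0.0066902) = 2.1326395;  |Δ| = 0.0000855
|u4 − u3| = 0.0000855 < 0.001

n = 4, u_n = 2.13264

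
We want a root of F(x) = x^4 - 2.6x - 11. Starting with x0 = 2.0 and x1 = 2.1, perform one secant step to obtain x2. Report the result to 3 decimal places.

F(2.0) = -0.20000, F(2.1) = 2.98810
x2 = 2.10000 − 2.98810·(2.10000 − 2.00000) / (2.98810 − (-0.20000)) = 2.10000 − (0.29881)/(3.18810) = 2.00627

2.006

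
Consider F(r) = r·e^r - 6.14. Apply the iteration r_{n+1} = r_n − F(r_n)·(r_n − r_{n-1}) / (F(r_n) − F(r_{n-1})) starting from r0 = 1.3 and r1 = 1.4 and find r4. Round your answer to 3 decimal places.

1.446

F(1.3) = -1.36991, F(1.4) = -0.46272
r2 = 1.40000 − (-0.46272)·(1.40000 − 1.30000) / (-0.46272 − (-1.36991)) = 1.40000 − (-0.04627)/(0.90719) = 1.45101
F(1.45101) = 0.05203
r3 = 1.45101 − 0.05203·(1.45101 − 1.40000) / (0.05203 − (-0.46272)) = 1.45101 − (0.00265)/(0.51475) = 1.44585
F(1.44585) = -0.00170
r4 = 1.44585 − (-0.00170)·(1.44585 − 1.45101) / (-0.00170 − 0.05203) = 1.44585 − (0.00001)/(-0.05373) = 1.44601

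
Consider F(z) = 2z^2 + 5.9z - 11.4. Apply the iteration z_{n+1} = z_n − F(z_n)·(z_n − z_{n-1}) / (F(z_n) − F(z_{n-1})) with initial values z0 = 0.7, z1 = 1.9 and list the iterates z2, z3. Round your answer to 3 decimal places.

1.267, 1.325

F(0.7) = -6.29000, F(1.9) = 7.03000
z2 = 1.90000 − 7.03000·(1.90000 − 0.70000) / (7.03000 − (-6.29000)) = 1.90000 − (8.43600)/(13.32000) = 1.26667
F(1.26667) = -0.71778
z3 = 1.26667 − (-0.71778)·(1.26667 − 1.90000) / (-0.71778 − 7.03000) = 1.26667 − (0.45459)/(-7.74778) = 1.32534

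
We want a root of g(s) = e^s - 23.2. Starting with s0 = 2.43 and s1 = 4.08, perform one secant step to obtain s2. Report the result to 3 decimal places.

2.839

g(2.43) = -11.84112, g(4.08) = 35.94547
s2 = 4.08000 − 35.94547·(4.08000 − 2.43000) / (35.94547 − (-11.84112)) = 4.08000 − (59.31003)/(47.78659) = 2.83886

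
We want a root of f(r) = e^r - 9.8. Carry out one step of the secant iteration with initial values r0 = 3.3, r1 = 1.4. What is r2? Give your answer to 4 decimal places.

1.8734

f(3.3) = 17.312639, f(1.4) = -5.744800
r2 = 1.400000 − (-5.744800)·(1.400000 − 3.300000) / (-5.744800 − 17.312639) = 1.400000 − (10.915120)/(-23.057439) = 1.873388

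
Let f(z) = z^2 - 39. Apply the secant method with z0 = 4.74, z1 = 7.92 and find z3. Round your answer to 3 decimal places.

6.221

f(4.74) = -16.53240, f(7.92) = 23.72640
z2 = 7.92000 − 23.72640·(7.92000 − 4.74000) / (23.72640 − (-16.53240)) = 7.92000 − (75.44995)/(40.25880) = 6.04588
f(6.04588) = -2.44737
z3 = 6.04588 − (-2.44737)·(6.04588 − 7.92000) / (-2.44737 − 23.72640) = 6.04588 − (4.58668)/(-26.17377) = 6.22112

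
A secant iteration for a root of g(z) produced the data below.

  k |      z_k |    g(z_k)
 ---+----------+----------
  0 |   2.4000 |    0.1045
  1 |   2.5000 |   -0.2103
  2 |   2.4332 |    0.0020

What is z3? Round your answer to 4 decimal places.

2.4338

z3 = 2.4332 − 0.0020·(2.4332 − 2.5000) / (0.0020 − (-0.2103))
   = 2.4332 − (-0.000134)/(0.212300) = 2.433829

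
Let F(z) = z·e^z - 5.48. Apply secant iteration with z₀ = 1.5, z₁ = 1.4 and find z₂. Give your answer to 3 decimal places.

1.381

F(1.5) = 1.24253, F(1.4) = 0.19728
z₂ = 1.40000 − 0.19728·(1.40000 − 1.50000) / (0.19728 − 1.24253) = 1.40000 − (-0.01973)/(-1.04525) = 1.38113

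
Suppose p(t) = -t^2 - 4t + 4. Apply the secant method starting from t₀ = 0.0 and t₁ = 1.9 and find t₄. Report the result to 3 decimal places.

p(0.0) = 4.00000, p(1.9) = -7.21000
t₂ = 1.90000 − (-7.21000)·(1.90000 − 0.00000) / (-7.21000 − 4.00000) = 1.90000 − (-13.69900)/(-11.21000) = 0.67797
p(0.67797) = 0.82850
t₃ = 0.67797 − 0.82850·(0.67797 − 1.90000) / (0.82850 − (-7.21000)) = 0.67797 − (-1.01245)/(8.03850) = 0.80392
p(0.80392) = 0.13805
t₄ = 0.80392 − 0.13805·(0.80392 − 0.67797) / (0.13805 − 0.82850) = 0.80392 − (0.01739)/(-0.69045) = 0.82910

0.829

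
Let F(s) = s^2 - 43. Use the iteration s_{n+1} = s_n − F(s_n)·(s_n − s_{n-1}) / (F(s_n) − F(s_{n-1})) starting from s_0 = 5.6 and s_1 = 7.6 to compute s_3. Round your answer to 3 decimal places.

F(5.6) = -11.64000, F(7.6) = 14.76000
s_2 = 7.60000 − 14.76000·(7.60000 − 5.60000) / (14.76000 − (-11.64000)) = 7.60000 − (29.52000)/(26.40000) = 6.48182
F(6.48182) = -0.98603
s_3 = 6.48182 − (-0.98603)·(6.48182 − 7.60000) / (-0.98603 − 14.76000) = 6.48182 − (1.10256)/(-15.74603) = 6.55184

6.552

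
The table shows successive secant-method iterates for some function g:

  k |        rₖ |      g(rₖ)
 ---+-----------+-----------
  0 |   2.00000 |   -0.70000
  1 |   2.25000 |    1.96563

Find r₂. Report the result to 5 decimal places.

2.06565

r₂ = 2.25000 − 1.96563·(2.25000 − 2.00000) / (1.96563 − (-0.70000))
   = 2.25000 − (0.4914075)/(2.6656300) = 2.0656505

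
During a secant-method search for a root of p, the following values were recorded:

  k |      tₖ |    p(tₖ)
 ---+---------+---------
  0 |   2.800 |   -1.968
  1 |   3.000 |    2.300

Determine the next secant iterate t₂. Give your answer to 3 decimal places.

2.892

t₂ = 3.000 − 2.300·(3.000 − 2.800) / (2.300 − (-1.968))
   = 3.000 − (0.46000)/(4.26800) = 2.89222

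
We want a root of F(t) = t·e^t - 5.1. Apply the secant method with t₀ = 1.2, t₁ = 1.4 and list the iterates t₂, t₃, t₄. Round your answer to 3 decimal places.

F(1.2) = -1.11586, F(1.4) = 0.57728
t₂ = 1.40000 − 0.57728·(1.40000 − 1.20000) / (0.57728 − (-1.11586)) = 1.40000 − (0.11546)/(1.69314) = 1.33181
F(1.33181) = -0.05525
t₃ = 1.33181 − (-0.05525)·(1.33181 − 1.40000) / (-0.05525 − 0.57728) = 1.33181 − (0.00377)/(-0.63253) = 1.33777
F(1.33777) = -0.00242
t₄ = 1.33777 − (-0.00242)·(1.33777 − 1.33181) / (-0.00242 − (-0.05525)) = 1.33777 − (-0.00001)/(0.05283) = 1.33804

1.332, 1.338, 1.338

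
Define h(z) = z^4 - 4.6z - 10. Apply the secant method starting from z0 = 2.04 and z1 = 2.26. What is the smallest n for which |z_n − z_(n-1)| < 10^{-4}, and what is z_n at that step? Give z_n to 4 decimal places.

n = 5, z_n = 2.1065

h(2.04) = -2.065085, h(2.26) = 5.691578
z2 = 2.260000 − 5.691578·(0.220000)/(7.756663) = 2.098571;  |Δ| = 0.161429
h(2.098571) = -0.258195
z3 = 2.098571 − (-0.258195)·(-0.161429)/(-5.949773) = 2.105577;  |Δ| = 0.007005
h(2.105577) = -0.030144
z4 = 2.105577 − (-0.030144)·(0.007005)/(0.228051) = 2.106503;  |Δ| = 0.000926
h(2.106503) = 0.000195
z5 = 2.106503 − 0.000195·(0.000926)/(0.030339) = 2.106497;  |Δ| = 0.000006
|z5 − z4| = 0.000006 < 10^{-4}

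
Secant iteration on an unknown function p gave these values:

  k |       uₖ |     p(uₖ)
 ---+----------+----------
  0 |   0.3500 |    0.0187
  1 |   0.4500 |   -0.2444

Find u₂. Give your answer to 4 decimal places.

u₂ = 0.4500 − (-0.2444)·(0.4500 − 0.3500) / (-0.2444 − 0.0187)
   = 0.4500 − (-0.024440)/(-0.263100) = 0.357108

0.3571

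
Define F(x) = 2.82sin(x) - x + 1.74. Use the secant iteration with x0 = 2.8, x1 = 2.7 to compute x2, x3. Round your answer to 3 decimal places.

2.768, 2.768

F(2.8) = -0.11533, F(2.7) = 0.24521
x2 = 2.70000 − 0.24521·(2.70000 − 2.80000) / (0.24521 − (-0.11533)) = 2.70000 − (-0.02452)/(0.36054) = 2.76801
F(2.76801) = 0.00115
x3 = 2.76801 − 0.00115·(2.76801 − 2.70000) / (0.00115 − 0.24521) = 2.76801 − (0.00008)/(-0.24406) = 2.76833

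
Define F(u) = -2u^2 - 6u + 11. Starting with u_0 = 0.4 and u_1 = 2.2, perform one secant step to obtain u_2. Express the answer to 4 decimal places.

1.1393

F(0.4) = 8.280000, F(2.2) = -11.880000
u_2 = 2.200000 − (-11.880000)·(2.200000 − 0.400000) / (-11.880000 − 8.280000) = 2.200000 − (-21.384000)/(-20.160000) = 1.139286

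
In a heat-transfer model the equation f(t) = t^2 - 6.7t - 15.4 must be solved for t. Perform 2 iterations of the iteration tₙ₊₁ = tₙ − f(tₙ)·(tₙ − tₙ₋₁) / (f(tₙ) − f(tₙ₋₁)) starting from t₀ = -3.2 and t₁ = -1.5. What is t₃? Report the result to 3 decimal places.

f(-3.2) = 16.28000, f(-1.5) = -3.10000
t₂ = -1.50000 − (-3.10000)·(-1.50000 − (-3.20000)) / (-3.10000 − 16.28000) = -1.50000 − (-5.27000)/(-19.38000) = -1.77193
f(-1.77193) = -0.38833
t₃ = -1.77193 − (-0.38833)·(-1.77193 − (-1.50000)) / (-0.38833 − (-3.10000)) = -1.77193 − (0.10560)/(2.71167) = -1.81087

-1.811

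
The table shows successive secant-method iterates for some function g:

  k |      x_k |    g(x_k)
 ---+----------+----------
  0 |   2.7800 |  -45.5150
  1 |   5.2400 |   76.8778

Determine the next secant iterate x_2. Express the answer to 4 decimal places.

3.6948

x_2 = 5.2400 − 76.8778·(5.2400 − 2.7800) / (76.8778 − (-45.5150))
   = 5.2400 − (189.119388)/(122.392800) = 3.694816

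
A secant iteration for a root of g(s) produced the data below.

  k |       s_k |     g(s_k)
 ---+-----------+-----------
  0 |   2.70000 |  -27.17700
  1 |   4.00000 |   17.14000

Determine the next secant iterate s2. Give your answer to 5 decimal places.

3.49721

s2 = 4.00000 − 17.14000·(4.00000 − 2.70000) / (17.14000 − (-27.17700))
   = 4.00000 − (22.2820000)/(44.3170000) = 3.4972133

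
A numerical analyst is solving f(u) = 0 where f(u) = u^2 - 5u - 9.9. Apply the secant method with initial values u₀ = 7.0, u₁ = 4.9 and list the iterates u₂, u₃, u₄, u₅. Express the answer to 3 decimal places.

f(7.0) = 4.10000, f(4.9) = -10.39000
u₂ = 4.90000 − (-10.39000)·(4.90000 − 7.00000) / (-10.39000 − 4.10000) = 4.90000 − (21.81900)/(-14.49000) = 6.40580
f(6.40580) = -0.89475
u₃ = 6.40580 − (-0.89475)·(6.40580 − 4.90000) / (-0.89475 − (-10.39000)) = 6.40580 − (-1.34731)/(9.49525) = 6.54769
f(6.54769) = 0.23380
u₄ = 6.54769 − 0.23380·(6.54769 − 6.40580) / (0.23380 − (-0.89475)) = 6.54769 − (0.03317)/(1.12854) = 6.51829
f(6.51829) = -0.00331
u₅ = 6.51829 − (-0.00331)·(6.51829 − 6.54769) / (-0.00331 − 0.23380) = 6.51829 − (0.00010)/(-0.23710) = 6.51870

6.406, 6.548, 6.518, 6.519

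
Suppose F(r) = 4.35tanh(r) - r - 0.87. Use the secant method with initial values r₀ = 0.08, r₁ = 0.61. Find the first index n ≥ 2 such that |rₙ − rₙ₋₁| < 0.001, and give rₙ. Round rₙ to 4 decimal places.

n = 5, rₙ = 0.2678

F(0.08) = -0.602741, F(0.61) = 0.886953
r₂ = 0.610000 − 0.886953·(0.530000)/(1.489693) = 0.294442;  |Δ| = 0.315558
F(0.294442) = 0.080606
r₃ = 0.294442 − 0.080606·(-0.315558)/(-0.806347) = 0.262897;  |Δ| = 0.031545
F(0.262897) = -0.014933
r₄ = 0.262897 − (-0.014933)·(-0.031545)/(-0.095538) = 0.267828;  |Δ| = 0.004930
F(0.267828) = 0.000142
r₅ = 0.267828 − 0.000142·(0.004930)/(0.015075) = 0.267781;  |Δ| = 0.000046
|r₅ − r₄| = 0.000046 < 0.001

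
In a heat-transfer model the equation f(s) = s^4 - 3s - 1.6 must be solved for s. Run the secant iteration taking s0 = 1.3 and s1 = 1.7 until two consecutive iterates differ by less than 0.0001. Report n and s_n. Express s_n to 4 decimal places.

f(1.3) = -2.643900, f(1.7) = 1.652100
s2 = 1.700000 − 1.652100·(0.400000)/(4.296000) = 1.546173;  |Δ| = 0.153827
f(1.546173) = -0.523305
s3 = 1.546173 − (-0.523305)·(-0.153827)/(-2.175405) = 1.583177;  |Δ| = 0.037004
f(1.583177) = -0.067242
s4 = 1.583177 − (-0.067242)·(0.037004)/(0.456063) = 1.588633;  |Δ| = 0.005456
f(1.588633) = 0.003438
s5 = 1.588633 − 0.003438·(0.005456)/(0.070680) = 1.588368;  |Δ| = 0.000265
f(1.588368) = -0.000021
s6 = 1.588368 − (-0.000021)·(-0.000265)/(-0.003459) = 1.588369;  |Δ| = 0.000002
|s6 − s5| = 0.000002 < 0.0001

n = 6, s_n = 1.5884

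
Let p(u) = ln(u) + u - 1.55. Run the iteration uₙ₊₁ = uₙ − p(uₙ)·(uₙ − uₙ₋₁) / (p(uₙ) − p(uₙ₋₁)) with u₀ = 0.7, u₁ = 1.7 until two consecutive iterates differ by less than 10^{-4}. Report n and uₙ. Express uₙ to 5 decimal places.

p(0.7) = -1.2066749, p(1.7) = 0.6806283
u₂ = 1.7000000 − 0.6806283·(1.0000000)/(1.8873032) = 1.3393646;  |Δ| = 0.3606354
p(1.3393646) = 0.0815600
u₃ = 1.3393646 − 0.0815600·(-0.3606354)/(-0.5990682) = 1.2902660;  |Δ| = 0.0490986
p(1.2902660) = -0.0048855
u₄ = 1.2902660 − (-0.0048855)·(-0.0490986)/(-0.0864456) = 1.2930409;  |Δ| = 0.0027749
p(1.2930409) = 0.0000376
u₅ = 1.2930409 − 0.0000376·(0.0027749)/(0.0049231) = 1.2930197;  |Δ| = 0.0000212
|u₅ − u₄| = 0.0000212 < 10^{-4}

n = 5, uₙ = 1.29302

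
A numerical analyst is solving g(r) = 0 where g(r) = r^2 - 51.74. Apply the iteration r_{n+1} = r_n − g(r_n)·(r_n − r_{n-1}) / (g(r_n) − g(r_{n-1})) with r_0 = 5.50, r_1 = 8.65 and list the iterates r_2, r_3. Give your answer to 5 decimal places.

7.01873, 7.17684

g(5.50) = -21.4900000, g(8.65) = 23.0825000
r_2 = 8.6500000 − 23.0825000·(8.6500000 − 5.5000000) / (23.0825000 − (-21.4900000)) = 8.6500000 − (72.7098750)/(44.5725000) = 7.0187279
g(7.0187279) = -2.4774585
r_3 = 7.0187279 − (-2.4774585)·(7.0187279 − 8.6500000) / (-2.4774585 − 23.0825000) = 7.0187279 − (4.0414088)/(-25.5599585) = 7.1768428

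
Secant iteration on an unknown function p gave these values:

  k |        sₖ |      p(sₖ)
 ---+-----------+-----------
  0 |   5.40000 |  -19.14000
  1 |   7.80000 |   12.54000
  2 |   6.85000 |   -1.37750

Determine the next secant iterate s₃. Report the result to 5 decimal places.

6.94403

s₃ = 6.85000 − (-1.37750)·(6.85000 − 7.80000) / (-1.37750 − 12.54000)
   = 6.85000 − (1.3086250)/(-13.9175000) = 6.9440273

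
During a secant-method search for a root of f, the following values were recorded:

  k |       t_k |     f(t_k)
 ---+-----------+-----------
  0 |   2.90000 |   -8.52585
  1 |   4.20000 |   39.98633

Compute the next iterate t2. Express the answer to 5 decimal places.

3.12847

t2 = 4.20000 − 39.98633·(4.20000 − 2.90000) / (39.98633 − (-8.52585))
   = 4.20000 − (51.9822290)/(48.5121800) = 3.1284706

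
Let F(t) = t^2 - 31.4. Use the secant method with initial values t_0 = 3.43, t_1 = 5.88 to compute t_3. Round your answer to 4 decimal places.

F(3.43) = -19.635100, F(5.88) = 3.174400
t_2 = 5.880000 − 3.174400·(5.880000 − 3.430000) / (3.174400 − (-19.635100)) = 5.880000 − (7.777280)/(22.809500) = 5.539033
F(5.539033) = -0.719110
t_3 = 5.539033 − (-0.719110)·(5.539033 − 5.880000) / (-0.719110 − 3.174400) = 5.539033 − (0.245193)/(-3.893510) = 5.602008

5.6020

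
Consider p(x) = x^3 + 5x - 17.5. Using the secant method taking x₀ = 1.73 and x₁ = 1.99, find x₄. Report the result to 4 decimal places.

1.9703

p(1.73) = -3.672283, p(1.99) = 0.330599
x₂ = 1.990000 − 0.330599·(1.990000 − 1.730000) / (0.330599 − (-3.672283)) = 1.990000 − (0.085956)/(4.002882) = 1.968527
p(1.968527) = -0.029137
x₃ = 1.968527 − (-0.029137)·(1.968527 − 1.990000) / (-0.029137 − 0.330599) = 1.968527 − (0.000626)/(-0.359736) = 1.970266
p(1.970266) = -0.000203
x₄ = 1.970266 − (-0.000203)·(1.970266 − 1.968527) / (-0.000203 − (-0.029137)) = 1.970266 − (0.000000)/(0.028933) = 1.970278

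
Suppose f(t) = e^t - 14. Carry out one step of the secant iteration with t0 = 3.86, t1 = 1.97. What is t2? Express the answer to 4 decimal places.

f(3.86) = 33.465351, f(1.97) = -6.829324
t2 = 1.970000 − (-6.829324)·(1.970000 − 3.860000) / (-6.829324 − 33.465351) = 1.970000 − (12.907421)/(-40.294675) = 2.290326

2.2903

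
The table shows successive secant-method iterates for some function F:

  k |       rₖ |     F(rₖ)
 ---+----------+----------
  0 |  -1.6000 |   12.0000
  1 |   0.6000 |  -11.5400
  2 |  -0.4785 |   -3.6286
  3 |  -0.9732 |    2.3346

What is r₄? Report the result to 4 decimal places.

-0.7795

r₄ = -0.9732 − 2.3346·(-0.9732 − (-0.4785)) / (2.3346 − (-3.6286))
   = -0.9732 − (-1.154927)/(5.963200) = -0.779524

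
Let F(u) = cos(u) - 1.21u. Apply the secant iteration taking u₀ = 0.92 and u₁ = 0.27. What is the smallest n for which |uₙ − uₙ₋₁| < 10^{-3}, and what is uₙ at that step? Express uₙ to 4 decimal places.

F(0.92) = -0.507380, F(0.27) = 0.637071
u₂ = 0.270000 − 0.637071·(-0.650000)/(1.144451) = 0.631830;  |Δ| = 0.361830
F(0.631830) = 0.042435
u₃ = 0.631830 − 0.042435·(0.361830)/(-0.594636) = 0.657650;  |Δ| = 0.025821
F(0.657650) = -0.004327
u₄ = 0.657650 − (-0.004327)·(0.025821)/(-0.046761) = 0.655261;  |Δ| = 0.002389
F(0.655261) = 0.000022
u₅ = 0.655261 − 0.000022·(-0.002389)/(0.004349) = 0.655274;  |Δ| = 0.000012
|u₅ − u₄| = 0.000012 < 10^{-3}

n = 5, uₙ = 0.6553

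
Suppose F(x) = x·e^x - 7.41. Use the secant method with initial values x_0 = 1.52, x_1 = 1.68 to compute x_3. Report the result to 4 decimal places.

1.5586

F(1.52) = -0.460218, F(1.68) = 1.604134
x_2 = 1.680000 − 1.604134·(1.680000 − 1.520000) / (1.604134 − (-0.460218)) = 1.680000 − (0.256661)/(2.064352) = 1.555670
F(1.555670) = -0.038834
x_3 = 1.555670 − (-0.038834)·(1.555670 − 1.680000) / (-0.038834 − 1.604134) = 1.555670 − (0.004828)/(-1.642968) = 1.558608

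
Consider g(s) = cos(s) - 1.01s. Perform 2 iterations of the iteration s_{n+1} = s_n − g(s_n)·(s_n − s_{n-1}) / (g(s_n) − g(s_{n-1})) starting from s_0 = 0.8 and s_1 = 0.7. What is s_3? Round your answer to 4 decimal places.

g(0.8) = -0.111293, g(0.7) = 0.057842
s_2 = 0.700000 − 0.057842·(0.700000 − 0.800000) / (0.057842 − (-0.111293)) = 0.700000 − (-0.005784)/(0.169135) = 0.734199
g(0.734199) = 0.000827
s_3 = 0.734199 − 0.000827·(0.734199 − 0.700000) / (0.000827 − 0.057842) = 0.734199 − (0.000028)/(-0.057015) = 0.734695

0.7347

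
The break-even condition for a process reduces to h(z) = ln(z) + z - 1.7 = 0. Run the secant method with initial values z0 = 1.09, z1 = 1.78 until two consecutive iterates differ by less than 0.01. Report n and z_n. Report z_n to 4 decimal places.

n = 4, z_n = 1.3788

h(1.09) = -0.523822, h(1.78) = 0.656613
z2 = 1.780000 − 0.656613·(0.690000)/(1.180436) = 1.396190;  |Δ| = 0.383810
h(1.396190) = 0.029937
z3 = 1.396190 − 0.029937·(-0.383810)/(-0.626677) = 1.377855;  |Δ| = 0.018335
h(1.377855) = -0.001617
z4 = 1.377855 − (-0.001617)·(-0.018335)/(-0.031554) = 1.378795;  |Δ| = 0.000940
|z4 − z3| = 0.000940 < 0.01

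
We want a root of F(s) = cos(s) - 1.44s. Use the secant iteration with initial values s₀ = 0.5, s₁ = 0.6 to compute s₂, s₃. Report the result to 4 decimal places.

0.5803, 0.5806

F(0.5) = 0.157583, F(0.6) = -0.038664
s₂ = 0.600000 − (-0.038664)·(0.600000 − 0.500000) / (-0.038664 − 0.157583) = 0.600000 − (-0.003866)/(-0.196247) = 0.580298
F(0.580298) = 0.000670
s₃ = 0.580298 − 0.000670·(0.580298 − 0.600000) / (0.000670 − (-0.038664)) = 0.580298 − (-0.000013)/(0.039334) = 0.580634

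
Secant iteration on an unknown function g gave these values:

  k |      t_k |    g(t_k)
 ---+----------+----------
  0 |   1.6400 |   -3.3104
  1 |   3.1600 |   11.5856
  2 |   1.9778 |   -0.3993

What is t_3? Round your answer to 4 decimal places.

2.0172

t_3 = 1.9778 − (-0.3993)·(1.9778 − 3.1600) / (-0.3993 − 11.5856)
   = 1.9778 − (0.472052)/(-11.984900) = 2.017187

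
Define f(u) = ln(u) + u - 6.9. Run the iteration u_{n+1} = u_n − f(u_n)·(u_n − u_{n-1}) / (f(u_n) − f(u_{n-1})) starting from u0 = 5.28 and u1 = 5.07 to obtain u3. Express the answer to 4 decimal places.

5.2431

f(5.28) = 0.043926, f(5.07) = -0.206659
u2 = 5.070000 − (-0.206659)·(5.070000 − 5.280000) / (-0.206659 − 0.043926) = 5.070000 − (0.043398)/(-0.250585) = 5.243188
f(5.243188) = 0.000118
u3 = 5.243188 − 0.000118·(5.243188 − 5.070000) / (0.000118 − (-0.206659)) = 5.243188 − (0.000020)/(0.206777) = 5.243089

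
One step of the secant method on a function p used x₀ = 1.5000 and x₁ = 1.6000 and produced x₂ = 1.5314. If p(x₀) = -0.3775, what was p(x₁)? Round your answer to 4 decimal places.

The secant line through (1.5000, -0.3775) and (1.6000, p(x₁)) crosses zero at x₂ = 1.5314.
So (1.5000, -0.3775), (1.6000, p(x₁)), (1.5314, 0) are collinear:
p(x₁) = -0.3775 · (1.6000 − 1.5314) / (1.5000 − 1.5314) = -0.3775 · (0.068600)/(-0.031400) = 0.824729

0.8247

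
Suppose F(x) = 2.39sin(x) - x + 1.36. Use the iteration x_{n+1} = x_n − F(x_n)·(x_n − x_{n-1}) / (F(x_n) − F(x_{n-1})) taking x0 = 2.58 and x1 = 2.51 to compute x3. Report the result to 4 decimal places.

2.5974

F(2.58) = 0.052758, F(2.51) = 0.261130
x2 = 2.510000 − 0.261130·(2.510000 − 2.580000) / (0.261130 − 0.052758) = 2.510000 − (-0.018279)/(0.208371) = 2.597724
F(2.597724) = -0.001016
x3 = 2.597724 − (-0.001016)·(2.597724 − 2.510000) / (-0.001016 − 0.261130) = 2.597724 − (-0.000089)/(-0.262146) = 2.597383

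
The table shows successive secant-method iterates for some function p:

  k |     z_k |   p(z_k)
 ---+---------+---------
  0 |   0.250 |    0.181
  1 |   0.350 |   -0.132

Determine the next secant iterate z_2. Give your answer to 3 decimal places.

z_2 = 0.350 − (-0.132)·(0.350 − 0.250) / (-0.132 − 0.181)
   = 0.350 − (-0.01320)/(-0.31300) = 0.30783

0.308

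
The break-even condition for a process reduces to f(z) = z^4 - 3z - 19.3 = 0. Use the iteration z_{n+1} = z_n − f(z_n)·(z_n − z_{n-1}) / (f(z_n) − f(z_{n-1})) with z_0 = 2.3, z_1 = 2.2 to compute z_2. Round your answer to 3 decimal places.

2.258

f(2.3) = 1.78410, f(2.2) = -2.47440
z_2 = 2.20000 − (-2.47440)·(2.20000 − 2.30000) / (-2.47440 − 1.78410) = 2.20000 − (0.24744)/(-4.25850) = 2.25810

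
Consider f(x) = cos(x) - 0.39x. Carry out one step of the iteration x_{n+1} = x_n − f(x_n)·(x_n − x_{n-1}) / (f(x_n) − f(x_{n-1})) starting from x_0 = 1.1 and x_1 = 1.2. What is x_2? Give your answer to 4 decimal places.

f(1.1) = 0.024596, f(1.2) = -0.105642
x_2 = 1.200000 − (-0.105642)·(1.200000 − 1.100000) / (-0.105642 − 0.024596) = 1.200000 − (-0.010564)/(-0.130238) = 1.118885

1.1189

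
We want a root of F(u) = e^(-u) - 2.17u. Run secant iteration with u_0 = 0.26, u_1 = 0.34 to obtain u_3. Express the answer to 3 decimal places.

0.331

F(0.26) = 0.20685, F(0.34) = -0.02603
u_2 = 0.34000 − (-0.02603)·(0.34000 − 0.26000) / (-0.02603 − 0.20685) = 0.34000 − (-0.00208)/(-0.23288) = 0.33106
F(0.33106) = -0.00023
u_3 = 0.33106 − (-0.00023)·(0.33106 − 0.34000) / (-0.00023 − (-0.02603)) = 0.33106 − (0.00000)/(0.02580) = 0.33098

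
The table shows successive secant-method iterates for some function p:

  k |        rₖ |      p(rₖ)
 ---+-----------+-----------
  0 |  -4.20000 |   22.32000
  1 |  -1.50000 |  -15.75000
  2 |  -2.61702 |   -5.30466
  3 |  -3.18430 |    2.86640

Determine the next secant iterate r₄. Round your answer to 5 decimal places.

r₄ = -3.18430 − 2.86640·(-3.18430 − (-2.61702)) / (2.86640 − (-5.30466))
   = -3.18430 − (-1.6260514)/(8.1710600) = -2.9852987

-2.98530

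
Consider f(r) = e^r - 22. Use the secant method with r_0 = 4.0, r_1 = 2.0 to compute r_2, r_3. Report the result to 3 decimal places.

f(4.0) = 32.59815, f(2.0) = -14.61094
r_2 = 2.00000 − (-14.61094)·(2.00000 − 4.00000) / (-14.61094 − 32.59815) = 2.00000 − (29.22189)/(-47.20909) = 2.61899
f(2.61899) = -8.27816
r_3 = 2.61899 − (-8.27816)·(2.61899 − 2.00000) / (-8.27816 − (-14.61094)) = 2.61899 − (-5.12409)/(6.33278) = 3.42813

2.619, 3.428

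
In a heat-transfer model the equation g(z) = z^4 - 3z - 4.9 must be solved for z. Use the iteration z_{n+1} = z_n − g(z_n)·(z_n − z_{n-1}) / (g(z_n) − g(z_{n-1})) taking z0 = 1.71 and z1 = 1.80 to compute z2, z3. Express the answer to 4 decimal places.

g(1.71) = -1.479639, g(1.80) = 0.197600
z2 = 1.800000 − 0.197600·(1.800000 − 1.710000) / (0.197600 − (-1.479639)) = 1.800000 − (0.017784)/(1.677239) = 1.789397
g(1.789397) = -0.015764
z3 = 1.789397 − (-0.015764)·(1.789397 − 1.800000) / (-0.015764 − 0.197600) = 1.789397 − (0.000167)/(-0.213364) = 1.790180

1.7894, 1.7902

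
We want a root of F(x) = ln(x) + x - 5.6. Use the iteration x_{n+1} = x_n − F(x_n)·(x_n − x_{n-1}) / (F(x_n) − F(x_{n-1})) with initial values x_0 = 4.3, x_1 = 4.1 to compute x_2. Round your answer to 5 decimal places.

F(4.3) = 0.1586150, F(4.1) = -0.0890130
x_2 = 4.1000000 − (-0.0890130)·(4.1000000 − 4.3000000) / (-0.0890130 − 0.1586150) = 4.1000000 − (0.0178026)/(-0.2476280) = 4.1718925

4.17189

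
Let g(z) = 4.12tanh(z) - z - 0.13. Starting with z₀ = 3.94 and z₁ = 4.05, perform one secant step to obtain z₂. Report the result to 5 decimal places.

g(3.94) = 0.0468845, g(4.05) = -0.0625004
z₂ = 4.0500000 − (-0.0625004)·(4.0500000 − 3.9400000) / (-0.0625004 − 0.0468845) = 4.0500000 − (-0.0068750)/(-0.1093849) = 3.9871482

3.98715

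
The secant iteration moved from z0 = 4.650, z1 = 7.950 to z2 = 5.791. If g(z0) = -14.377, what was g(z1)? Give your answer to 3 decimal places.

The secant line through (4.650, -14.377) and (7.950, g(z1)) crosses zero at z2 = 5.791.
So (4.650, -14.377), (7.950, g(z1)), (5.791, 0) are collinear:
g(z1) = -14.377 · (7.950 − 5.791) / (4.650 − 5.791) = -14.377 · (2.15900)/(-1.14100) = 27.20416

27.204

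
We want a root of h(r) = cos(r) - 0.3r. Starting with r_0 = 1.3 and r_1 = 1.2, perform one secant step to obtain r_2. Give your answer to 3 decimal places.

h(1.3) = -0.12250, h(1.2) = 0.00236
r_2 = 1.20000 − 0.00236·(1.20000 − 1.30000) / (0.00236 − (-0.12250)) = 1.20000 − (-0.00024)/(0.12486) = 1.20189

1.202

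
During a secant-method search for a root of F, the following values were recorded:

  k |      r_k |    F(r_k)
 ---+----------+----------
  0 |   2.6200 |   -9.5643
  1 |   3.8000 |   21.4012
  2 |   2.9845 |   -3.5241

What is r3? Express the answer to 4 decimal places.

3.0998

r3 = 2.9845 − (-3.5241)·(2.9845 − 3.8000) / (-3.5241 − 21.4012)
   = 2.9845 − (2.873904)/(-24.925300) = 3.099801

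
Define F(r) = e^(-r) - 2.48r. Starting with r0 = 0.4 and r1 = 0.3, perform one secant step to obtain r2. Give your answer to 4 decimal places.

F(0.4) = -0.321680, F(0.3) = -0.003182
r2 = 0.300000 − (-0.003182)·(0.300000 − 0.400000) / (-0.003182 − (-0.321680)) = 0.300000 − (0.000318)/(0.318498) = 0.299001

0.2990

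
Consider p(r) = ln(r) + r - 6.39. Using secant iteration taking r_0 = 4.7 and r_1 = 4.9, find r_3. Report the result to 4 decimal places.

4.8177

p(4.7) = -0.142437, p(4.9) = 0.099235
r_2 = 4.900000 − 0.099235·(4.900000 − 4.700000) / (0.099235 − (-0.142437)) = 4.900000 − (0.019847)/(0.241673) = 4.817876
p(4.817876) = 0.000210
r_3 = 4.817876 − 0.000210·(4.817876 − 4.900000) / (0.000210 − 0.099235) = 4.817876 − (-0.000017)/(-0.099026) = 4.817703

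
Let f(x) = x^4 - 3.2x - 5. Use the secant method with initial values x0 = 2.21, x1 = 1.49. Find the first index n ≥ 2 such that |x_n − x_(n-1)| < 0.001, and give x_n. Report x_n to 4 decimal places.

n = 6, x_n = 1.8129

f(2.21) = 11.782433, f(1.49) = -4.839156
x2 = 1.490000 − (-4.839156)·(-0.720000)/(-16.621589) = 1.699618;  |Δ| = 0.209618
f(1.699618) = -2.094174
x3 = 1.699618 − (-2.094174)·(0.209618)/(2.744982) = 1.859539;  |Δ| = 0.159920
f(1.859539) = 1.006435
x4 = 1.859539 − 1.006435·(0.159920)/(3.100609) = 1.807630;  |Δ| = 0.051909
f(1.807630) = -0.107696
x5 = 1.807630 − (-0.107696)·(-0.051909)/(-1.114131) = 1.812647;  |Δ| = 0.005018
f(1.812647) = -0.004710
x6 = 1.812647 − (-0.004710)·(0.005018)/(0.102985) = 1.812877;  |Δ| = 0.000229
|x6 − x5| = 0.000229 < 0.001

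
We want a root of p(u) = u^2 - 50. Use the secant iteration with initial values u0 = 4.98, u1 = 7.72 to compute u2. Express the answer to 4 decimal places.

6.9642

p(4.98) = -25.199600, p(7.72) = 9.598400
u2 = 7.720000 − 9.598400·(7.720000 − 4.980000) / (9.598400 − (-25.199600)) = 7.720000 − (26.299616)/(34.798000) = 6.964220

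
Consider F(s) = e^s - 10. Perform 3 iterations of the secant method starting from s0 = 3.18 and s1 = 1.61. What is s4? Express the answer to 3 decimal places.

F(3.18) = 14.04675, F(1.61) = -4.99719
s2 = 1.61000 − (-4.99719)·(1.61000 − 3.18000) / (-4.99719 − 14.04675) = 1.61000 − (7.84559)/(-19.04394) = 2.02197
F(2.02197) = -2.44679
s3 = 2.02197 − (-2.44679)·(2.02197 − 1.61000) / (-2.44679 − (-4.99719)) = 2.02197 − (-1.00801)/(2.55040) = 2.41721
F(2.41721) = 1.21452
s4 = 2.41721 − 1.21452·(2.41721 − 2.02197) / (1.21452 − (-2.44679)) = 2.41721 − (0.48002)/(3.66130) = 2.28610

2.286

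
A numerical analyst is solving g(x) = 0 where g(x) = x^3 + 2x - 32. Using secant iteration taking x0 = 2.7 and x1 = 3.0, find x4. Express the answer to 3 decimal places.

2.965

g(2.7) = -6.91700, g(3.0) = 1.00000
x2 = 3.00000 − 1.00000·(3.00000 − 2.70000) / (1.00000 − (-6.91700)) = 3.00000 − (0.30000)/(7.91700) = 2.96211
g(2.96211) = -0.08603
x3 = 2.96211 − (-0.08603)·(2.96211 − 3.00000) / (-0.08603 − 1.00000) = 2.96211 − (0.00326)/(-1.08603) = 2.96511
g(2.96511) = -0.00094
x4 = 2.96511 − (-0.00094)·(2.96511 − 2.96211) / (-0.00094 − (-0.08603)) = 2.96511 − (0.00000)/(0.08510) = 2.96514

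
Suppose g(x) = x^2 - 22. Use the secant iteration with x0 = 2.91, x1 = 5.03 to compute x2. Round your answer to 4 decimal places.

g(2.91) = -13.531900, g(5.03) = 3.300900
x2 = 5.030000 − 3.300900·(5.030000 − 2.910000) / (3.300900 − (-13.531900)) = 5.030000 − (6.997908)/(16.832800) = 4.614270

4.6143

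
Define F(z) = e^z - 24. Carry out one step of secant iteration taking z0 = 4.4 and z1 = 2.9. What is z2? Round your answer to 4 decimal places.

F(4.4) = 57.450869, F(2.9) = -5.825855
z2 = 2.900000 − (-5.825855)·(2.900000 − 4.400000) / (-5.825855 − 57.450869) = 2.900000 − (8.738782)/(-63.276723) = 3.038104

3.0381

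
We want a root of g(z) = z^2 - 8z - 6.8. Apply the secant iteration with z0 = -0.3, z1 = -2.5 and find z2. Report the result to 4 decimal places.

g(-0.3) = -4.310000, g(-2.5) = 19.450000
z2 = -2.500000 − 19.450000·(-2.500000 − (-0.300000)) / (19.450000 − (-4.310000)) = -2.500000 − (-42.790000)/(23.760000) = -0.699074

-0.6991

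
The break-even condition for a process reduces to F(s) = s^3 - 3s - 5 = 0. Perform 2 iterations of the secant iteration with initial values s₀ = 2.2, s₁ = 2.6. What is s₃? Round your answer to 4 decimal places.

2.2771

F(2.2) = -0.952000, F(2.6) = 4.776000
s₂ = 2.600000 − 4.776000·(2.600000 − 2.200000) / (4.776000 − (-0.952000)) = 2.600000 − (1.910400)/(5.728000) = 2.266480
F(2.266480) = -0.156682
s₃ = 2.266480 − (-0.156682)·(2.266480 − 2.600000) / (-0.156682 − 4.776000) = 2.266480 − (0.052256)/(-4.932682) = 2.277074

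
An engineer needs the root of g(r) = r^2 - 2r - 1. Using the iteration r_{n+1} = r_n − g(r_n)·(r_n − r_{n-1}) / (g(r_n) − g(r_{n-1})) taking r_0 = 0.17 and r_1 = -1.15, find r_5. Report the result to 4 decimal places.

-0.4142

g(0.17) = -1.311100, g(-1.15) = 2.622500
r_2 = -1.150000 − 2.622500·(-1.150000 − 0.170000) / (2.622500 − (-1.311100)) = -1.150000 − (-3.461700)/(3.933600) = -0.269966
g(-0.269966) = -0.387185
r_3 = -0.269966 − (-0.387185)·(-0.269966 − (-1.150000)) / (-0.387185 − 2.622500) = -0.269966 − (-0.340736)/(-3.009685) = -0.383180
g(-0.383180) = -0.086814
r_4 = -0.383180 − (-0.086814)·(-0.383180 − (-0.269966)) / (-0.086814 − (-0.387185)) = -0.383180 − (0.009829)/(0.300371) = -0.415901
g(-0.415901) = 0.004775
r_5 = -0.415901 − 0.004775·(-0.415901 − (-0.383180)) / (0.004775 − (-0.086814)) = -0.415901 − (-0.000156)/(0.091589) = -0.414195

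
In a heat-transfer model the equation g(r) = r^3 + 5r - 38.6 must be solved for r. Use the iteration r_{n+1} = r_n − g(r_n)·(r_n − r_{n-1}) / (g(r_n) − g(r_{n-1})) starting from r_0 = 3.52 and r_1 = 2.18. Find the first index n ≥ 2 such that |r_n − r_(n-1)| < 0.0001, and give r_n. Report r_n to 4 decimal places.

n = 6, r_n = 2.8904

g(3.52) = 22.614208, g(2.18) = -17.339768
r_2 = 2.180000 − (-17.339768)·(-1.340000)/(-39.953976) = 2.761551;  |Δ| = 0.581551
g(2.761551) = -3.732194
r_3 = 2.761551 − (-3.732194)·(0.581551)/(13.607574) = 2.921055;  |Δ| = 0.159504
g(2.921055) = 0.929370
r_4 = 2.921055 − 0.929370·(0.159504)/(4.661565) = 2.889255;  |Δ| = 0.031800
g(2.889255) = -0.034810
r_5 = 2.889255 − (-0.034810)·(-0.031800)/(-0.964181) = 2.890403;  |Δ| = 0.001148
g(2.890403) = -0.000306
r_6 = 2.890403 − (-0.000306)·(0.001148)/(0.034504) = 2.890414;  |Δ| = 0.000010
|r_6 − r_5| = 0.000010 < 0.0001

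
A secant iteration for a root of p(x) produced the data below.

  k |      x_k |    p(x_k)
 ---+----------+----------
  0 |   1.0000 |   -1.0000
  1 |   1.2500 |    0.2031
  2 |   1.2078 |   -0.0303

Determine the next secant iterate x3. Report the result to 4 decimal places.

x3 = 1.2078 − (-0.0303)·(1.2078 − 1.2500) / (-0.0303 − 0.2031)
   = 1.2078 − (0.001279)/(-0.233400) = 1.213278

1.2133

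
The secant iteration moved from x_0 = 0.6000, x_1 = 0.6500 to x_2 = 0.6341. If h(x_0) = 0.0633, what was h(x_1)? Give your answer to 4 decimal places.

The secant line through (0.6000, 0.0633) and (0.6500, h(x_1)) crosses zero at x_2 = 0.6341.
So (0.6000, 0.0633), (0.6500, h(x_1)), (0.6341, 0) are collinear:
h(x_1) = 0.0633 · (0.6500 − 0.6341) / (0.6000 − 0.6341) = 0.0633 · (0.015900)/(-0.034100) = -0.029515

-0.0295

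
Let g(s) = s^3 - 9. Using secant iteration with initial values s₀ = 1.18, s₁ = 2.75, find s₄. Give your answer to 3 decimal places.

g(1.18) = -7.35697, g(2.75) = 11.79688
s₂ = 2.75000 − 11.79688·(2.75000 − 1.18000) / (11.79688 − (-7.35697)) = 2.75000 − (18.52109)/(19.15384) = 1.78304
g(1.78304) = -3.33135
s₃ = 1.78304 − (-3.33135)·(1.78304 − 2.75000) / (-3.33135 − 11.79688) = 1.78304 − (3.22130)/(-15.12822) = 1.99597
g(1.99597) = -1.04829
s₄ = 1.99597 − (-1.04829)·(1.99597 − 1.78304) / (-1.04829 − (-3.33135)) = 1.99597 − (-0.22321)/(2.28306) = 2.09374

2.094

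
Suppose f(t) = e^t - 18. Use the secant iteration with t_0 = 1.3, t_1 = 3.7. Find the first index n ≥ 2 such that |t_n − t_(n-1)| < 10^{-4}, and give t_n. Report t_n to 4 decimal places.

f(1.3) = -14.330703, f(3.7) = 22.447304
t_2 = 3.700000 − 22.447304·(2.400000)/(36.778008) = 2.235170;  |Δ| = 1.464830
f(2.235170) = -8.651929
t_3 = 2.235170 − (-8.651929)·(-1.464830)/(-31.099234) = 2.642691;  |Δ| = 0.407521
f(2.642691) = -3.949030
t_4 = 2.642691 − (-3.949030)·(0.407521)/(4.702900) = 2.984888;  |Δ| = 0.342196
f(2.984888) = 1.784280
t_5 = 2.984888 − 1.784280·(0.342196)/(5.733309) = 2.878392;  |Δ| = 0.106496
f(2.878392) = -0.214353
t_6 = 2.878392 − (-0.214353)·(-0.106496)/(-1.998632) = 2.889813;  |Δ| = 0.011422
f(2.889813) = -0.010047
t_7 = 2.889813 − (-0.010047)·(0.011422)/(0.204306) = 2.890375;  |Δ| = 0.000562
f(2.890375) = 0.000060
t_8 = 2.890375 − 0.000060·(0.000562)/(0.010107) = 2.890372;  |Δ| = 0.000003
|t_8 − t_7| = 0.000003 < 10^{-4}

n = 8, t_n = 2.8904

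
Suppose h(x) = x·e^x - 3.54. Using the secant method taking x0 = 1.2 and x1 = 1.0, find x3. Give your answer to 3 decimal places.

h(1.2) = 0.44414, h(1.0) = -0.82172
x2 = 1.00000 − (-0.82172)·(1.00000 − 1.20000) / (-0.82172 − 0.44414) = 1.00000 − (0.16434)/(-1.26586) = 1.12983
h(1.12983) = -0.04304
x3 = 1.12983 − (-0.04304)·(1.12983 − 1.00000) / (-0.04304 − (-0.82172)) = 1.12983 − (-0.00559)/(0.77867) = 1.13700

1.137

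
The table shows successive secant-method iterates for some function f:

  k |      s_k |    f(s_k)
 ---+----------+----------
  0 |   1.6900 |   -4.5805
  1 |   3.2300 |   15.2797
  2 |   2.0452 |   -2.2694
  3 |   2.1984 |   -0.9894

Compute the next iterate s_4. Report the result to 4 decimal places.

s_4 = 2.1984 − (-0.9894)·(2.1984 − 2.0452) / (-0.9894 − (-2.2694))
   = 2.1984 − (-0.151576)/(1.280000) = 2.316819

2.3168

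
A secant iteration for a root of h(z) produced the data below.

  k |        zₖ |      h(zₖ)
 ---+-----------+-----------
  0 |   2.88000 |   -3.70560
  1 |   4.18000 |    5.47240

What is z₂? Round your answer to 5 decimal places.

3.40487

z₂ = 4.18000 − 5.47240·(4.18000 − 2.88000) / (5.47240 − (-3.70560))
   = 4.18000 − (7.1141200)/(9.1780000) = 3.4048725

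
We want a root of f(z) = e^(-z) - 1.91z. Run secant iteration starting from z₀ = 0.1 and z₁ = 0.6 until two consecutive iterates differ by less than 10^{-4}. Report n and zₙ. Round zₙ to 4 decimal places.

n = 5, zₙ = 0.3639

f(0.1) = 0.713837, f(0.6) = -0.597188
z₂ = 0.600000 − (-0.597188)·(0.500000)/(-1.311026) = 0.372244;  |Δ| = 0.227756
f(0.372244) = -0.021800
z₃ = 0.372244 − (-0.021800)·(-0.227756)/(0.575389) = 0.363615;  |Δ| = 0.008629
f(0.363615) = 0.000654
z₄ = 0.363615 − 0.000654·(-0.008629)/(0.022454) = 0.363866;  |Δ| = 0.000251
f(0.363866) = -0.000001
z₅ = 0.363866 − (-0.000001)·(0.000251)/(-0.000655) = 0.363866;  |Δ| = 0.000000
|z₅ − z₄| = 0.000000 < 10^{-4}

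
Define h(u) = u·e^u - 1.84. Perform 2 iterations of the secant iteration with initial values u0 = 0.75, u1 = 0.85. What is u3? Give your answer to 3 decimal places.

0.815

h(0.75) = -0.25225, h(0.85) = 0.14870
u2 = 0.85000 − 0.14870·(0.85000 − 0.75000) / (0.14870 − (-0.25225)) = 0.85000 − (0.01487)/(0.40095) = 0.81291
h(0.81291) = -0.00732
u3 = 0.81291 − (-0.00732)·(0.81291 − 0.85000) / (-0.00732 − 0.14870) = 0.81291 − (0.00027)/(-0.15601) = 0.81465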